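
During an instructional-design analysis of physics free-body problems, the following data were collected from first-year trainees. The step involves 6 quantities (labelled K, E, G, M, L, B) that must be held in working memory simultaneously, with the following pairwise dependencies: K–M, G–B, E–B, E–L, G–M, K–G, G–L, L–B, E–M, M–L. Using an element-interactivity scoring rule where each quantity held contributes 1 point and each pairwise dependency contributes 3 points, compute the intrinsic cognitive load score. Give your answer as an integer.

36

Count of quantities held simultaneously: 6.
Count of pairwise dependencies listed: 10.
Element contribution: 6 × 1 = 6.
Interaction contribution: 10 × 3 = 30.
Intrinsic load = 6 + 30 = 36.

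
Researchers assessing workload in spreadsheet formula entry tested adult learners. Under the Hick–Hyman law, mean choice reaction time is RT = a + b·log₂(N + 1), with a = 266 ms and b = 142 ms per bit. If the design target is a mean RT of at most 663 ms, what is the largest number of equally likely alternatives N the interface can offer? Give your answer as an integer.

Set 266 + 142·log₂(N + 1) ≤ 663.
log₂(N + 1) ≤ (663 − 266) / 142 = 2.7958.
N + 1 ≤ 2^2.7958 = 6.9442.
N ≤ 5.9442, so the largest integer N is 5.

5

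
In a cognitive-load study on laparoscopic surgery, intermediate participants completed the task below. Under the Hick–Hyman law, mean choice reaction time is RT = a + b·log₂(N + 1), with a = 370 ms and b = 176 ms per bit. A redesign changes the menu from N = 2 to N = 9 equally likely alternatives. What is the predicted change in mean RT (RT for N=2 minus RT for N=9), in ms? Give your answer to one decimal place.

RT(2) = 370 + 176·log₂(3) = 370 + 176·1.5850 = 648.9600 ms.
RT(9) = 370 + 176·log₂(10) = 370 + 176·3.3219 = 954.6544 ms.
Difference = 648.9600 − 954.6544 = -305.6944 ≈ -305.7 ms.

-305.7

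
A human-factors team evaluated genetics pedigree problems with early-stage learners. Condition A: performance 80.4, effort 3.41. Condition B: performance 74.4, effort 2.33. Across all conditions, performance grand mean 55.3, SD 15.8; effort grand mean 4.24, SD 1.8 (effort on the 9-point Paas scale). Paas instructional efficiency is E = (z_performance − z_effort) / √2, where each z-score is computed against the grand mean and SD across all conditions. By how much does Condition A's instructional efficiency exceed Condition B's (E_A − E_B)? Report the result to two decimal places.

Condition A: z_P = (80.4 − 55.3)/15.8 = 1.5886; z_E = (3.41 − 4.24)/1.8 = -0.4611; E_A = (1.5886 − (-0.4611))/√2 = 1.4494.
Condition B: z_P = (74.4 − 55.3)/15.8 = 1.2089; z_E = (2.33 − 4.24)/1.8 = -1.0611; E_B = (1.2089 − (-1.0611))/√2 = 1.6051.
E_A − E_B = 1.4494 − 1.6051 = -0.1557 ≈ -0.16.

-0.16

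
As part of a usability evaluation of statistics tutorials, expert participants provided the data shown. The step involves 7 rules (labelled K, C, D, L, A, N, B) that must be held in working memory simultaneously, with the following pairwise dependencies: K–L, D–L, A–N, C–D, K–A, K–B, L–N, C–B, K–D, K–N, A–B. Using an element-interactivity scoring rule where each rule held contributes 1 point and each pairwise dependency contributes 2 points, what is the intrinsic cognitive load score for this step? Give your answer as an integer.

29

Count of rules held simultaneously: 7.
Count of pairwise dependencies listed: 11.
Element contribution: 7 × 1 = 7.
Interaction contribution: 11 × 2 = 22.
Intrinsic load = 7 + 22 = 29.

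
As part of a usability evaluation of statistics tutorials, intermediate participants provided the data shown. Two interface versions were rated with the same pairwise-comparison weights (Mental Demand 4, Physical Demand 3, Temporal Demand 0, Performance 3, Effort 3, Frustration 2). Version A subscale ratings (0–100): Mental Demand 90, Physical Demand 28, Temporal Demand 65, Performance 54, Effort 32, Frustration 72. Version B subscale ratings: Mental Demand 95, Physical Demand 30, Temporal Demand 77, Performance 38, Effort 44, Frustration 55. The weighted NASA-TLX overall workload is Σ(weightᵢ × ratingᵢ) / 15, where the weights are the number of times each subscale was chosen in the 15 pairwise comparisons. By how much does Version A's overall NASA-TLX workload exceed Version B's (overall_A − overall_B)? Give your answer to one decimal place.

1.3

Version A weighted sum = 4·90 + 3·28 + 0·65 + 3·54 + 3·32 + 2·72 = 360 + 84 + 0 + 162 + 96 + 144 = 846; overall_A = 846/15 = 56.4000.
Version B weighted sum = 4·95 + 3·30 + 0·77 + 3·38 + 3·44 + 2·55 = 380 + 90 + 0 + 114 + 132 + 110 = 826; overall_B = 826/15 = 55.0667.
Difference = 56.4000 − 55.0667 = 1.3333 ≈ 1.3.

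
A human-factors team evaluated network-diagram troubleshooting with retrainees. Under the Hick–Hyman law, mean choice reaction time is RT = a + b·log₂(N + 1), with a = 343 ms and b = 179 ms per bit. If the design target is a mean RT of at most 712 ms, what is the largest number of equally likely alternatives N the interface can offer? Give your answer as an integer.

Set 343 + 179·log₂(N + 1) ≤ 712.
log₂(N + 1) ≤ (712 − 343) / 179 = 2.0615.
N + 1 ≤ 2^2.0615 = 4.1742.
N ≤ 3.1742, so the largest integer N is 3.

3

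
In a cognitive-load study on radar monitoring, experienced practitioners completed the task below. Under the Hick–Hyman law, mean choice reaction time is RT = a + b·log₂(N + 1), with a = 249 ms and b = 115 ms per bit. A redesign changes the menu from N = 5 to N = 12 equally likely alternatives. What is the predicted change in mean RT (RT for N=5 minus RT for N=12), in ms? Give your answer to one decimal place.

-128.3

RT(5) = 249 + 115·log₂(6) = 249 + 115·2.5850 = 546.2750 ms.
RT(12) = 249 + 115·log₂(13) = 249 + 115·3.7004 = 674.5460 ms.
Difference = 546.2750 − 674.5460 = -128.2710 ≈ -128.3 ms.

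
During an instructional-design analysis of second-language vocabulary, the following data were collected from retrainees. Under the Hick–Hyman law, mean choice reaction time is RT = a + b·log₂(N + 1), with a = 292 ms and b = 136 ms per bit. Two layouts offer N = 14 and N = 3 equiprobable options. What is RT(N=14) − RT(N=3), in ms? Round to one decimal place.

259.3

RT(14) = 292 + 136·log₂(15) = 292 + 136·3.9069 = 823.3384 ms.
RT(3) = 292 + 136·log₂(4) = 292 + 136·2.0000 = 564.0000 ms.
Difference = 823.3384 − 564.0000 = 259.3384 ≈ 259.3 ms.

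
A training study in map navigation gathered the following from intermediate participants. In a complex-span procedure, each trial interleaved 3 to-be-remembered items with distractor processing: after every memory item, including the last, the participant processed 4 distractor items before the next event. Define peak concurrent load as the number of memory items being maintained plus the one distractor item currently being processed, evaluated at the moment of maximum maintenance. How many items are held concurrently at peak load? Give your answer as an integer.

4

Maintenance is greatest during the distractor(s) after memory item 3: all 3 memory items are being held.
One distractor item is concurrently being processed.
Peak concurrent load = 3 + 1 = 4 items.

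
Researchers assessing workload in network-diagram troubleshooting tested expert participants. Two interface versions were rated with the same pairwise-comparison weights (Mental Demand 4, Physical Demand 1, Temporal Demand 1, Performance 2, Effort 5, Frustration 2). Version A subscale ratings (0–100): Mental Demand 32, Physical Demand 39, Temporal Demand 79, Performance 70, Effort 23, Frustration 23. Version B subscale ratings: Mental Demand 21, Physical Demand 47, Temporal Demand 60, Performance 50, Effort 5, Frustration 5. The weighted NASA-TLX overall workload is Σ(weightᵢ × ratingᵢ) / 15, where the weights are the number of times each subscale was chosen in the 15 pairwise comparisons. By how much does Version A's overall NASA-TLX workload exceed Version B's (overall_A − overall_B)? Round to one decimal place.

Version A weighted sum = 4·32 + 1·39 + 1·79 + 2·70 + 5·23 + 2·23 = 128 + 39 + 79 + 140 + 115 + 46 = 547; overall_A = 547/15 = 36.4667.
Version B weighted sum = 4·21 + 1·47 + 1·60 + 2·50 + 5·5 + 2·5 = 84 + 47 + 60 + 100 + 25 + 10 = 326; overall_B = 326/15 = 21.7333.
Difference = 36.4667 − 21.7333 = 14.7334 ≈ 14.7.

14.7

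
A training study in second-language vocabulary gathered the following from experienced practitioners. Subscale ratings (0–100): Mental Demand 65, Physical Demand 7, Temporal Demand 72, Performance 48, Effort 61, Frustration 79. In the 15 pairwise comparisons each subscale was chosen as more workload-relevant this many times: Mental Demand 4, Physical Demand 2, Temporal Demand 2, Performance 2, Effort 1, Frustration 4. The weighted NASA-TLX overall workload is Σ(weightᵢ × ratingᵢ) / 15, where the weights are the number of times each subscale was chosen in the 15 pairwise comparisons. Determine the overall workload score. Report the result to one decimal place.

The tallies are the weights (they sum to 15).
Weighted sum = 4·65 + 2·7 + 2·72 + 2·48 + 1·61 + 4·79
            = 260 + 14 + 144 + 96 + 61 + 316 = 891.
Overall workload = 891 / 15 = 59.4000 ≈ 59.4.

59.4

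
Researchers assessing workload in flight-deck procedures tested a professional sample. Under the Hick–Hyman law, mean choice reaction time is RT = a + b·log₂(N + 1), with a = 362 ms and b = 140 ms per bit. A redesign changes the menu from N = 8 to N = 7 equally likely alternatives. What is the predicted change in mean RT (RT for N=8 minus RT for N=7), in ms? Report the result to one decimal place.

23.8

RT(8) = 362 + 140·log₂(9) = 362 + 140·3.1699 = 805.7860 ms.
RT(7) = 362 + 140·log₂(8) = 362 + 140·3.0000 = 782.0000 ms.
Difference = 805.7860 − 782.0000 = 23.7860 ≈ 23.8 ms.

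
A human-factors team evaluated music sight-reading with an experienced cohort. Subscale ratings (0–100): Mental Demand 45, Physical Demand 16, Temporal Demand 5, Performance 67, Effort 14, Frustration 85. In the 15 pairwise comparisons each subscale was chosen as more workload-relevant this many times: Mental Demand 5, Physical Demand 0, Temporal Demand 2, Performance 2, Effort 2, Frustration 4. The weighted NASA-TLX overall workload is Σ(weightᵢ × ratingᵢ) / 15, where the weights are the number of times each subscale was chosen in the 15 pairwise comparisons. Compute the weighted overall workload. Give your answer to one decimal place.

The tallies are the weights (they sum to 15).
Weighted sum = 5·45 + 0·16 + 2·5 + 2·67 + 2·14 + 4·85
            = 225 + 0 + 10 + 134 + 28 + 340 = 737.
Overall workload = 737 / 15 = 49.1333 ≈ 49.1.

49.1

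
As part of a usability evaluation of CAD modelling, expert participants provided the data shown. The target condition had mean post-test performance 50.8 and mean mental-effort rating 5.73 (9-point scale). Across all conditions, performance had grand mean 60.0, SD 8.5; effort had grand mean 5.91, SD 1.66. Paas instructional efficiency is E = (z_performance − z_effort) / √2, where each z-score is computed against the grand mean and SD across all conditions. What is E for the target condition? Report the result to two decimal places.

-0.69

z_performance = (50.8 − 60.0) / 8.5 = -9.2000 / 8.5 = -1.0824.
z_effort = (5.73 − 5.91) / 1.66 = -0.1800 / 1.66 = -0.1084.
z_P − z_E = -1.0824 − (-0.1084) = -0.9740.
E = -0.9740 / √2 = -0.9740 / 1.41421 = -0.6887 ≈ -0.69.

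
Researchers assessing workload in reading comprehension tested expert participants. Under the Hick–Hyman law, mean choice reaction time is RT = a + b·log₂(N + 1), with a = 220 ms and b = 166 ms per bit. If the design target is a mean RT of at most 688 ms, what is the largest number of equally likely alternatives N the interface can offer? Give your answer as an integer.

6

Set 220 + 166·log₂(N + 1) ≤ 688.
log₂(N + 1) ≤ (688 − 220) / 166 = 2.8193.
N + 1 ≤ 2^2.8193 = 7.0582.
N ≤ 6.0582, so the largest integer N is 6.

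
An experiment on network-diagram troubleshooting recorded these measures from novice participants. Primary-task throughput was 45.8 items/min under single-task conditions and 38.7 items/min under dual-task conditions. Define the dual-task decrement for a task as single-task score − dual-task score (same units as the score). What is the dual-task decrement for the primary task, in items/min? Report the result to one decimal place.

Decrement = 45.8 − 38.7 = 7.1000 items/min ≈ 7.1 items/min.

7.1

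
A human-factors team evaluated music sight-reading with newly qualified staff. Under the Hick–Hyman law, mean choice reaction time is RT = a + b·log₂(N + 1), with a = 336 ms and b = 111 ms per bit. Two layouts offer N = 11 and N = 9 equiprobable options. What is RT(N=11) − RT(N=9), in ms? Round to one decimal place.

RT(11) = 336 + 111·log₂(12) = 336 + 111·3.5850 = 733.9350 ms.
RT(9) = 336 + 111·log₂(10) = 336 + 111·3.3219 = 704.7309 ms.
Difference = 733.9350 − 704.7309 = 29.2041 ≈ 29.2 ms.

29.2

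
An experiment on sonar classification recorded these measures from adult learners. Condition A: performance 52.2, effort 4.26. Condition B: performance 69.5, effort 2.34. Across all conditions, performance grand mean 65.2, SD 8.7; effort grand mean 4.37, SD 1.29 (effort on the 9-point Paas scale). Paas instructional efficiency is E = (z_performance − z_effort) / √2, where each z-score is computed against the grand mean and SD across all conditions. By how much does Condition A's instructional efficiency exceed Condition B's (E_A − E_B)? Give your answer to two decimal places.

-2.46

Condition A: z_P = (52.2 − 65.2)/8.7 = -1.4943; z_E = (4.26 − 4.37)/1.29 = -0.0853; E_A = (-1.4943 − (-0.0853))/√2 = -0.9963.
Condition B: z_P = (69.5 − 65.2)/8.7 = 0.4943; z_E = (2.34 − 4.37)/1.29 = -1.5736; E_B = (0.4943 − (-1.5736))/√2 = 1.4622.
E_A − E_B = -0.9963 − 1.4622 = -2.4585 ≈ -2.46.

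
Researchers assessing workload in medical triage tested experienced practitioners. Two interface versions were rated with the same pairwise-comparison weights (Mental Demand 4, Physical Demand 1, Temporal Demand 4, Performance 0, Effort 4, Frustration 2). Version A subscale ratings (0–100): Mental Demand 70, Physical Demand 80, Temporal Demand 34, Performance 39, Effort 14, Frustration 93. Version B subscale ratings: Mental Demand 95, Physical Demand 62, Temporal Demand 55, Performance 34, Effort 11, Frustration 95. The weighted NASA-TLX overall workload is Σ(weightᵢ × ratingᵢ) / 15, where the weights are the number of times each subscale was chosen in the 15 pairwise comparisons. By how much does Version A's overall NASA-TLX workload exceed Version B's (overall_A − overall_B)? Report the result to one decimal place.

-10.5

Version A weighted sum = 4·70 + 1·80 + 4·34 + 0·39 + 4·14 + 2·93 = 280 + 80 + 136 + 0 + 56 + 186 = 738; overall_A = 738/15 = 49.2000.
Version B weighted sum = 4·95 + 1·62 + 4·55 + 0·34 + 4·11 + 2·95 = 380 + 62 + 220 + 0 + 44 + 190 = 896; overall_B = 896/15 = 59.7333.
Difference = 49.2000 − 59.7333 = -10.5333 ≈ -10.5.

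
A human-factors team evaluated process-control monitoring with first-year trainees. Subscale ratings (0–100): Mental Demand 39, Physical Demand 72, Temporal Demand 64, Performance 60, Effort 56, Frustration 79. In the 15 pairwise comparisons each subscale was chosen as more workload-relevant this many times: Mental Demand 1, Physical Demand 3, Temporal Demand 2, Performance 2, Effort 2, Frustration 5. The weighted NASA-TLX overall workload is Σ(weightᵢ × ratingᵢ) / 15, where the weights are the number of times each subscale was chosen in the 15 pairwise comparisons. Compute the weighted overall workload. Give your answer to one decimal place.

The tallies are the weights (they sum to 15).
Weighted sum = 1·39 + 3·72 + 2·64 + 2·60 + 2·56 + 5·79
            = 39 + 216 + 128 + 120 + 112 + 395 = 1010.
Overall workload = 1010 / 15 = 67.3333 ≈ 67.3.

67.3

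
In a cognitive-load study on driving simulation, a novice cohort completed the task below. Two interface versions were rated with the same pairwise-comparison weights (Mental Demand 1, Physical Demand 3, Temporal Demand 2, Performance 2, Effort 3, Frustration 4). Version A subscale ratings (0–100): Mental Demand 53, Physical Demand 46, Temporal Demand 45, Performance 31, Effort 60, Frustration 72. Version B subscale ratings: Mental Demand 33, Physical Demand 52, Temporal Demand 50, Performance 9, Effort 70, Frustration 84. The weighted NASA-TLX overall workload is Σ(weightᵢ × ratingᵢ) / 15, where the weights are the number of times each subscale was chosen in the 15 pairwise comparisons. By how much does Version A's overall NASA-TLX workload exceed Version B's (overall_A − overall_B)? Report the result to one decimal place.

-2.8

Version A weighted sum = 1·53 + 3·46 + 2·45 + 2·31 + 3·60 + 4·72 = 53 + 138 + 90 + 62 + 180 + 288 = 811; overall_A = 811/15 = 54.0667.
Version B weighted sum = 1·33 + 3·52 + 2·50 + 2·9 + 3·70 + 4·84 = 33 + 156 + 100 + 18 + 210 + 336 = 853; overall_B = 853/15 = 56.8667.
Difference = 54.0667 − 56.8667 = -2.8000 ≈ -2.8.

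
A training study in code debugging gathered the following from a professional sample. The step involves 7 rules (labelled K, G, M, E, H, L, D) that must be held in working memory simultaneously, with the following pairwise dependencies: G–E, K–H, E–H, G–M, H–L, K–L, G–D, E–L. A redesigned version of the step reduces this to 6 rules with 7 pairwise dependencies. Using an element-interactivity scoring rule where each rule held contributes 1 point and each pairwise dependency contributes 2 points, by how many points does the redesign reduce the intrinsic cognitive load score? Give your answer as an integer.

3

Original: 7 × 1 + 8 × 2 = 7 + 16 = 23.
Redesigned: 6 × 1 + 7 × 2 = 6 + 14 = 20.
Reduction = 23 − 20 = 3.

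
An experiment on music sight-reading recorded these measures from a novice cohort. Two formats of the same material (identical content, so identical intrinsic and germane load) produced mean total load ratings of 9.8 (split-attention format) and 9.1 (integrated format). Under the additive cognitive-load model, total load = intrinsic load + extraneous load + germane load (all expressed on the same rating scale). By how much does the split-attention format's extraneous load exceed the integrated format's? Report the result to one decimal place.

Intrinsic and germane load are equal across formats, so the difference in total load equals the difference in extraneous load.
Extraneous-load difference = 9.8 − 9.1 = 0.7.

0.7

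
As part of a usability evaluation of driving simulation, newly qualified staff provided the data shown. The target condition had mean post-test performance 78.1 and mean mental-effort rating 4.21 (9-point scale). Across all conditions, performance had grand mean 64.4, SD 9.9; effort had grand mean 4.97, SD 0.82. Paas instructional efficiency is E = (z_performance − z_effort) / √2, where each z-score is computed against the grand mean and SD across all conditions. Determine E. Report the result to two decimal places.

z_performance = (78.1 − 64.4) / 9.9 = 13.7000 / 9.9 = 1.3838.
z_effort = (4.21 − 4.97) / 0.82 = -0.7600 / 0.82 = -0.9268.
z_P − z_E = 1.3838 − (-0.9268) = 2.3106.
E = 2.3106 / √2 = 2.3106 / 1.41421 = 1.6338 ≈ 1.63.

1.63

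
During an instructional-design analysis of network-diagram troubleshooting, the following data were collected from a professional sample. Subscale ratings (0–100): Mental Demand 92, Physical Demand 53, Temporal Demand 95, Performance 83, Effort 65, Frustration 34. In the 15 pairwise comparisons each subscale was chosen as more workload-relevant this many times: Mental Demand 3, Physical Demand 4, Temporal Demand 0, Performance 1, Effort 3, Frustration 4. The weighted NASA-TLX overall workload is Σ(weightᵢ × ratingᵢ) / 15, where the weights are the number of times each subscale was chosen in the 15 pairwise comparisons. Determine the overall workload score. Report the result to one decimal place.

The tallies are the weights (they sum to 15).
Weighted sum = 3·92 + 4·53 + 0·95 + 1·83 + 3·65 + 4·34
            = 276 + 212 + 0 + 83 + 195 + 136 = 902.
Overall workload = 902 / 15 = 60.1333 ≈ 60.1.

60.1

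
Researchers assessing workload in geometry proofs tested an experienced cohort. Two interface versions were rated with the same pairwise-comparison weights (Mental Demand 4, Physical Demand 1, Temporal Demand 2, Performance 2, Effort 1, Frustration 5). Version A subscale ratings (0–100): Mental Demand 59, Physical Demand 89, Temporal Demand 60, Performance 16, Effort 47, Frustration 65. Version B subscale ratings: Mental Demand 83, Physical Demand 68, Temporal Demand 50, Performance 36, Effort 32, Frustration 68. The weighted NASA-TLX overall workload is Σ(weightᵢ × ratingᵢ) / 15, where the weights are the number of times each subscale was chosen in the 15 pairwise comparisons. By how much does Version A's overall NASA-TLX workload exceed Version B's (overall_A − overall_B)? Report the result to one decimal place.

-6.3

Version A weighted sum = 4·59 + 1·89 + 2·60 + 2·16 + 1·47 + 5·65 = 236 + 89 + 120 + 32 + 47 + 325 = 849; overall_A = 849/15 = 56.6000.
Version B weighted sum = 4·83 + 1·68 + 2·50 + 2·36 + 1·32 + 5·68 = 332 + 68 + 100 + 72 + 32 + 340 = 944; overall_B = 944/15 = 62.9333.
Difference = 56.6000 − 62.9333 = -6.3333 ≈ -6.3.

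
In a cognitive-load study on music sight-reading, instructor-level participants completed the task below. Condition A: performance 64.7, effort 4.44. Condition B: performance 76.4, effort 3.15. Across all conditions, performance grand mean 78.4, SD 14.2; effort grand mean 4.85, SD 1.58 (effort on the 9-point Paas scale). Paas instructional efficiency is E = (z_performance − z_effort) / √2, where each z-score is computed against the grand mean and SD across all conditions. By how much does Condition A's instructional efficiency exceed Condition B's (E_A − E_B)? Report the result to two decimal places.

-1.16

Condition A: z_P = (64.7 − 78.4)/14.2 = -0.9648; z_E = (4.44 − 4.85)/1.58 = -0.2595; E_A = (-0.9648 − (-0.2595))/√2 = -0.4987.
Condition B: z_P = (76.4 − 78.4)/14.2 = -0.1408; z_E = (3.15 − 4.85)/1.58 = -1.0759; E_B = (-0.1408 − (-1.0759))/√2 = 0.6612.
E_A − E_B = -0.4987 − 0.6612 = -1.1599 ≈ -1.16.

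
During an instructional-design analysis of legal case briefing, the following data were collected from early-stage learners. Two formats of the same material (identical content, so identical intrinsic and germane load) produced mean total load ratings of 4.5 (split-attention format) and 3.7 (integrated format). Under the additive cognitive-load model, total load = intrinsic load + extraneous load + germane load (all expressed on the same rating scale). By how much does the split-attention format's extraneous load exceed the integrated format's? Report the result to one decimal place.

0.8

Intrinsic and germane load are equal across formats, so the difference in total load equals the difference in extraneous load.
Extraneous-load difference = 4.5 − 3.7 = 0.8.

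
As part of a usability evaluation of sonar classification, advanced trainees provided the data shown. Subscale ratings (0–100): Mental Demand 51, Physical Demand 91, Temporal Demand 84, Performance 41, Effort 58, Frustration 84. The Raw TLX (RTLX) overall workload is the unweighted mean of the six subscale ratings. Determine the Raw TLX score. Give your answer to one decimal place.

68.2

Sum of ratings = 51 + 91 + 84 + 41 + 58 + 84 = 409.
RTLX = 409 / 6 = 68.1667 ≈ 68.2.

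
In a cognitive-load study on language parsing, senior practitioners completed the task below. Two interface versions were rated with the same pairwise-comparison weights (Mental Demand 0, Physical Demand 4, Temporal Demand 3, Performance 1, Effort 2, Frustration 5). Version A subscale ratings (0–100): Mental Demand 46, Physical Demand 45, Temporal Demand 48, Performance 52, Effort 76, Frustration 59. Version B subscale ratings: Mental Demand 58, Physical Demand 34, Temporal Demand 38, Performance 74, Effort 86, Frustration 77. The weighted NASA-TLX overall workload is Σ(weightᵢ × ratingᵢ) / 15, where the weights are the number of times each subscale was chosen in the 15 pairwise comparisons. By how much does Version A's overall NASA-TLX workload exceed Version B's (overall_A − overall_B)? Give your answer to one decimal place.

Version A weighted sum = 0·46 + 4·45 + 3·48 + 1·52 + 2·76 + 5·59 = 0 + 180 + 144 + 52 + 152 + 295 = 823; overall_A = 823/15 = 54.8667.
Version B weighted sum = 0·58 + 4·34 + 3·38 + 1·74 + 2·86 + 5·77 = 0 + 136 + 114 + 74 + 172 + 385 = 881; overall_B = 881/15 = 58.7333.
Difference = 54.8667 − 58.7333 = -3.8666 ≈ -3.9.

-3.9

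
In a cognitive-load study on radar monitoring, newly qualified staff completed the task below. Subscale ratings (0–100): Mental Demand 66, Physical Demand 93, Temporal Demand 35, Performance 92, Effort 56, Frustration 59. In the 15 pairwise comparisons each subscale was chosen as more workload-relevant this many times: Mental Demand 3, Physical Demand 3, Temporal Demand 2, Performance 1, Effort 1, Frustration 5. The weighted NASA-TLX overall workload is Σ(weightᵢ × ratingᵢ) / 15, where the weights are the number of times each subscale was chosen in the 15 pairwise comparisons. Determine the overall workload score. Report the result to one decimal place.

66.0

The tallies are the weights (they sum to 15).
Weighted sum = 3·66 + 3·93 + 2·35 + 1·92 + 1·56 + 5·59
            = 198 + 279 + 70 + 92 + 56 + 295 = 990.
Overall workload = 990 / 15 = 66.0000 ≈ 66.0.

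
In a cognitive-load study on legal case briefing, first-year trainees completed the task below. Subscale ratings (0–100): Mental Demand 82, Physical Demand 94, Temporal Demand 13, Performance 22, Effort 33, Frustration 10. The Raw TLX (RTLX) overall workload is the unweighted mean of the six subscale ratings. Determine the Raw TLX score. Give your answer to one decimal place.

42.3

Sum of ratings = 82 + 94 + 13 + 22 + 33 + 10 = 254.
RTLX = 254 / 6 = 42.3333 ≈ 42.3.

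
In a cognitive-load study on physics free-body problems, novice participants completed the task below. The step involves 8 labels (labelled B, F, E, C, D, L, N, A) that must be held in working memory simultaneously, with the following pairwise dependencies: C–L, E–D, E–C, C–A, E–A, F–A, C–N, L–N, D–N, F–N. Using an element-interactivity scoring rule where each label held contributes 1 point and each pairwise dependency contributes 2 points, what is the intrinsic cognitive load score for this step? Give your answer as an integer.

28

Count of labels held simultaneously: 8.
Count of pairwise dependencies listed: 10.
Element contribution: 8 × 1 = 8.
Interaction contribution: 10 × 2 = 20.
Intrinsic load = 8 + 20 = 28.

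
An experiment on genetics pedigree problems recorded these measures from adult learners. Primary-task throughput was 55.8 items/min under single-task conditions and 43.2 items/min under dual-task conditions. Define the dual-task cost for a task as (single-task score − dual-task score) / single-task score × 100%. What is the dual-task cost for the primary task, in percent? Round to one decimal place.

22.6

Cost = (55.8 − 43.2) / 55.8 × 100%
     = 12.6000 / 55.8 × 100% = 22.5806%.
≈ 22.6%.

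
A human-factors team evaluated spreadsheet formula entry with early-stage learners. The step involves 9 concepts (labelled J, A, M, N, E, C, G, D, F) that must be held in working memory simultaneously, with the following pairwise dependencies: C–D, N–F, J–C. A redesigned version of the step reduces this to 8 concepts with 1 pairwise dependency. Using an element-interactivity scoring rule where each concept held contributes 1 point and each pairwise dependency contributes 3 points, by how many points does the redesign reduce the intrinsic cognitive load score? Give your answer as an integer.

Original: 9 × 1 + 3 × 3 = 9 + 9 = 18.
Redesigned: 8 × 1 + 1 × 3 = 8 + 3 = 11.
Reduction = 18 − 11 = 7.

7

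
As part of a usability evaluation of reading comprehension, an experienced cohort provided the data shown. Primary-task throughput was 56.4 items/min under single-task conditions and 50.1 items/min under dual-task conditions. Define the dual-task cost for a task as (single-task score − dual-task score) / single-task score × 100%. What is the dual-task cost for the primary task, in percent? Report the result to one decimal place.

11.2

Cost = (56.4 − 50.1) / 56.4 × 100%
     = 6.3000 / 56.4 × 100% = 11.1702%.
≈ 11.2%.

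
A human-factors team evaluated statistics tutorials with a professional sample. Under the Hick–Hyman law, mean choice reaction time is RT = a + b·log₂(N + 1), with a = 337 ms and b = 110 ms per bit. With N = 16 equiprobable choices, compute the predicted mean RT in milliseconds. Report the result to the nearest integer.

787

log₂(16 + 1) = log₂(17) = 4.0875.
RT = 337 + 110 × 4.0875 = 337 + 449.6250 = 786.6250 ms.
≈ 787 ms.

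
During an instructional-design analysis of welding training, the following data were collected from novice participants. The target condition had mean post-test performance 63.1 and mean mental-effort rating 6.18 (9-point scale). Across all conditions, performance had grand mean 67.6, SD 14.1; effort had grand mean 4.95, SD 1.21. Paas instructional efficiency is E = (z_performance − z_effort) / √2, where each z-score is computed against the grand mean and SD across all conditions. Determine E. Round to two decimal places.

-0.94

z_performance = (63.1 − 67.6) / 14.1 = -4.5000 / 14.1 = -0.3191.
z_effort = (6.18 − 4.95) / 1.21 = 1.2300 / 1.21 = 1.0165.
z_P − z_E = -0.3191 − 1.0165 = -1.3356.
E = -1.3356 / √2 = -1.3356 / 1.41421 = -0.9444 ≈ -0.94.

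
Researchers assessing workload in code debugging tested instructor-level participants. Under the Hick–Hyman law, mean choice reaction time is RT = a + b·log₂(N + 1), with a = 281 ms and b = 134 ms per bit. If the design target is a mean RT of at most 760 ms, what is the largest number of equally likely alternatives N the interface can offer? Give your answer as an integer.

Set 281 + 134·log₂(N + 1) ≤ 760.
log₂(N + 1) ≤ (760 − 281) / 134 = 3.5746.
N + 1 ≤ 2^3.5746 = 11.9141.
N ≤ 10.9141, so the largest integer N is 10.

10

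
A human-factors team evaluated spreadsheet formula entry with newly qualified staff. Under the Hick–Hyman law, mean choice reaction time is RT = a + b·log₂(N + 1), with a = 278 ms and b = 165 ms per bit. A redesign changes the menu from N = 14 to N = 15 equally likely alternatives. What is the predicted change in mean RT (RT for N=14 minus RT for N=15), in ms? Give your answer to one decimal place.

-15.4

RT(14) = 278 + 165·log₂(15) = 278 + 165·3.9069 = 922.6385 ms.
RT(15) = 278 + 165·log₂(16) = 278 + 165·4.0000 = 938.0000 ms.
Difference = 922.6385 − 938.0000 = -15.3615 ≈ -15.4 ms.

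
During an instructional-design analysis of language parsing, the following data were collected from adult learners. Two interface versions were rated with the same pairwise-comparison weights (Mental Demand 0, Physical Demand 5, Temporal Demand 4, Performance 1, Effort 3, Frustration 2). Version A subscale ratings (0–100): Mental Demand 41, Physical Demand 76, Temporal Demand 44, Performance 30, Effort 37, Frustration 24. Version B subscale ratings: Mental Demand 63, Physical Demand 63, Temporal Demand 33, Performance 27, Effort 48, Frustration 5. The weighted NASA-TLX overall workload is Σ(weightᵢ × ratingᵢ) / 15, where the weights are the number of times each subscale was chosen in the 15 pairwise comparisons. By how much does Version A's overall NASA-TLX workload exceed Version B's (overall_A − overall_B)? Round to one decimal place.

Version A weighted sum = 0·41 + 5·76 + 4·44 + 1·30 + 3·37 + 2·24 = 0 + 380 + 176 + 30 + 111 + 48 = 745; overall_A = 745/15 = 49.6667.
Version B weighted sum = 0·63 + 5·63 + 4·33 + 1·27 + 3·48 + 2·5 = 0 + 315 + 132 + 27 + 144 + 10 = 628; overall_B = 628/15 = 41.8667.
Difference = 49.6667 − 41.8667 = 7.8000 ≈ 7.8.

7.8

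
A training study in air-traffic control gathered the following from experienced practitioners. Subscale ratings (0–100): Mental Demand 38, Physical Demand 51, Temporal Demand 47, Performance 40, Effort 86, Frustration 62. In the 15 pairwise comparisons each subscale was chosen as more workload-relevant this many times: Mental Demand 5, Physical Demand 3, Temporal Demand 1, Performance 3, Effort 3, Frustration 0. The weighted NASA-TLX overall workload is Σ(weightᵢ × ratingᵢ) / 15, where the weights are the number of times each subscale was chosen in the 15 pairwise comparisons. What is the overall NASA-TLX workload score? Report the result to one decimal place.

51.2

The tallies are the weights (they sum to 15).
Weighted sum = 5·38 + 3·51 + 1·47 + 3·40 + 3·86 + 0·62
            = 190 + 153 + 47 + 120 + 258 + 0 = 768.
Overall workload = 768 / 15 = 51.2000 ≈ 51.2.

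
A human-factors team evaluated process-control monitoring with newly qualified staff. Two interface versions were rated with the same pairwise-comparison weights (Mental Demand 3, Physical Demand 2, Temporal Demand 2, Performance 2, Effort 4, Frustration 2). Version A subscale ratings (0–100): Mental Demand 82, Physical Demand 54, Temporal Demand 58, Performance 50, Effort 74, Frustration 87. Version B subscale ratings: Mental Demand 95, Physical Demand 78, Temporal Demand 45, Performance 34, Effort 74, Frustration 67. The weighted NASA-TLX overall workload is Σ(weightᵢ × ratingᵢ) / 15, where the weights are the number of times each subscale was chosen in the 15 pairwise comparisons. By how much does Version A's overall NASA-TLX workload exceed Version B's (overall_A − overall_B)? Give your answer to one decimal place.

0.7

Version A weighted sum = 3·82 + 2·54 + 2·58 + 2·50 + 4·74 + 2·87 = 246 + 108 + 116 + 100 + 296 + 174 = 1040; overall_A = 1040/15 = 69.3333.
Version B weighted sum = 3·95 + 2·78 + 2·45 + 2·34 + 4·74 + 2·67 = 285 + 156 + 90 + 68 + 296 + 134 = 1029; overall_B = 1029/15 = 68.6000.
Difference = 69.3333 − 68.6000 = 0.7333 ≈ 0.7.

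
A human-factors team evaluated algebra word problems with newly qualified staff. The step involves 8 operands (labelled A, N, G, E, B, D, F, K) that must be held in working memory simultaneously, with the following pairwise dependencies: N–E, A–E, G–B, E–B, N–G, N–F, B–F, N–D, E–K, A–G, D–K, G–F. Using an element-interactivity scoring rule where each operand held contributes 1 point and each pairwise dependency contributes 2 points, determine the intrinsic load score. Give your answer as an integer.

Count of operands held simultaneously: 8.
Count of pairwise dependencies listed: 12.
Element contribution: 8 × 1 = 8.
Interaction contribution: 12 × 2 = 24.
Intrinsic load = 8 + 24 = 32.

32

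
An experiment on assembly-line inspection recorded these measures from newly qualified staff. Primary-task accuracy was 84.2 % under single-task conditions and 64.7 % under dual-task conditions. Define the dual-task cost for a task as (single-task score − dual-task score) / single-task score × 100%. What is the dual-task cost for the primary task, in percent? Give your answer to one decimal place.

23.2

Cost = (84.2 − 64.7) / 84.2 × 100%
     = 19.5000 / 84.2 × 100% = 23.1591%.
≈ 23.2%.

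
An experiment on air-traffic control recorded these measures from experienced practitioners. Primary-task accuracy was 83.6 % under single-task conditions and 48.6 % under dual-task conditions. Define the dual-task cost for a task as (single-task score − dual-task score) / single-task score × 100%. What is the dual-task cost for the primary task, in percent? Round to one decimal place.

Cost = (83.6 − 48.6) / 83.6 × 100%
     = 35.0000 / 83.6 × 100% = 41.8660%.
≈ 41.9%.

41.9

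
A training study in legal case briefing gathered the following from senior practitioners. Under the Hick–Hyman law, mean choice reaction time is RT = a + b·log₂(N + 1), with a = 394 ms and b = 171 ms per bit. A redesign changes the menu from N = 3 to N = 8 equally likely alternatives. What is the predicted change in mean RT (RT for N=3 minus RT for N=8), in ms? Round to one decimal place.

-200.1

RT(3) = 394 + 171·log₂(4) = 394 + 171·2.0000 = 736.0000 ms.
RT(8) = 394 + 171·log₂(9) = 394 + 171·3.1699 = 936.0529 ms.
Difference = 736.0000 − 936.0529 = -200.0529 ≈ -200.1 ms.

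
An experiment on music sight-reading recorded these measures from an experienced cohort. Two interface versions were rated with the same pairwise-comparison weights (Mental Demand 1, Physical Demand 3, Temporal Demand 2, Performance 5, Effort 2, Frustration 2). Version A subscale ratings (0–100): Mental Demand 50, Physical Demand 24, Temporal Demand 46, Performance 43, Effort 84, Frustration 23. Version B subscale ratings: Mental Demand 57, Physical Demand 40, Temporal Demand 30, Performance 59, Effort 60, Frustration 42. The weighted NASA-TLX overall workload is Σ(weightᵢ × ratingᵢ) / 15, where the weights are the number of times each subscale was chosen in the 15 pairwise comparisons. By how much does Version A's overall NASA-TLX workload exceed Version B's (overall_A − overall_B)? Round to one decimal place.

-6.2

Version A weighted sum = 1·50 + 3·24 + 2·46 + 5·43 + 2·84 + 2·23 = 50 + 72 + 92 + 215 + 168 + 46 = 643; overall_A = 643/15 = 42.8667.
Version B weighted sum = 1·57 + 3·40 + 2·30 + 5·59 + 2·60 + 2·42 = 57 + 120 + 60 + 295 + 120 + 84 = 736; overall_B = 736/15 = 49.0667.
Difference = 42.8667 − 49.0667 = -6.2000 ≈ -6.2.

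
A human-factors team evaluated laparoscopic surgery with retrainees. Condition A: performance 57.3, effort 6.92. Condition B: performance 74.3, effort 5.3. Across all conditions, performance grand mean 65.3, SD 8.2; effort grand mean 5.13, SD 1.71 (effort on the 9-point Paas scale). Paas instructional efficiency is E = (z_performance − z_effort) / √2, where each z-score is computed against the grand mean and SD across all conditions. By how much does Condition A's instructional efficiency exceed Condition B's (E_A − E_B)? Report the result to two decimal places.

-2.14

Condition A: z_P = (57.3 − 65.3)/8.2 = -0.9756; z_E = (6.92 − 5.13)/1.71 = 1.0468; E_A = (-0.9756 − 1.0468)/√2 = -1.4301.
Condition B: z_P = (74.3 − 65.3)/8.2 = 1.0976; z_E = (5.3 − 5.13)/1.71 = 0.0994; E_B = (1.0976 − 0.0994)/√2 = 0.7058.
E_A − E_B = -1.4301 − 0.7058 = -2.1359 ≈ -2.14.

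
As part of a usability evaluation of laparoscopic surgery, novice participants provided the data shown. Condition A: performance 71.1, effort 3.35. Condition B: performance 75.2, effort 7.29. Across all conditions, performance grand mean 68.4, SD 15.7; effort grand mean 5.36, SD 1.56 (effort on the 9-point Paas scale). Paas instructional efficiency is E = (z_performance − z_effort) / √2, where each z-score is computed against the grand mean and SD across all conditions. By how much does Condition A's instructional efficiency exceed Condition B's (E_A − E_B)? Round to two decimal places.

1.60

Condition A: z_P = (71.1 − 68.4)/15.7 = 0.1720; z_E = (3.35 − 5.36)/1.56 = -1.2885; E_A = (0.1720 − (-1.2885))/√2 = 1.0327.
Condition B: z_P = (75.2 − 68.4)/15.7 = 0.4331; z_E = (7.29 − 5.36)/1.56 = 1.2372; E_B = (0.4331 − 1.2372)/√2 = -0.5686.
E_A − E_B = 1.0327 − (-0.5686) = 1.6013 ≈ 1.60.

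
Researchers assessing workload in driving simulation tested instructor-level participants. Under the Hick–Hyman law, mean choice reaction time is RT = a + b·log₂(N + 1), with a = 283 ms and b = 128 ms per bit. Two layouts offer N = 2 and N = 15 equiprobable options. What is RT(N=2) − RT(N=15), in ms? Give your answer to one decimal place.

-309.1

RT(2) = 283 + 128·log₂(3) = 283 + 128·1.5850 = 485.8800 ms.
RT(15) = 283 + 128·log₂(16) = 283 + 128·4.0000 = 795.0000 ms.
Difference = 485.8800 − 795.0000 = -309.1200 ≈ -309.1 ms.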